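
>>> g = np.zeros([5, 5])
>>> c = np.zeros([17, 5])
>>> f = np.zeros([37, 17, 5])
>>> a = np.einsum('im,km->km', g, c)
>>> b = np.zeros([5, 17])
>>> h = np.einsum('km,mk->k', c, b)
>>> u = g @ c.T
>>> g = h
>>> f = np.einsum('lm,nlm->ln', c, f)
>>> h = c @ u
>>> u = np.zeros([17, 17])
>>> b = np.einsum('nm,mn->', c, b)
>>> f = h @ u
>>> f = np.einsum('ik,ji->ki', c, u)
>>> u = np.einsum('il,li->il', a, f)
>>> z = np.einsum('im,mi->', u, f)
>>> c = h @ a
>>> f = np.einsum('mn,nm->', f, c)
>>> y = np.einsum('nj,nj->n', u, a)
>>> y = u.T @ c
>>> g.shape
(17,)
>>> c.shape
(17, 5)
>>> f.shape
()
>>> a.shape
(17, 5)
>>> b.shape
()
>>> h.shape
(17, 17)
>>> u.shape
(17, 5)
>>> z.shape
()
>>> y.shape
(5, 5)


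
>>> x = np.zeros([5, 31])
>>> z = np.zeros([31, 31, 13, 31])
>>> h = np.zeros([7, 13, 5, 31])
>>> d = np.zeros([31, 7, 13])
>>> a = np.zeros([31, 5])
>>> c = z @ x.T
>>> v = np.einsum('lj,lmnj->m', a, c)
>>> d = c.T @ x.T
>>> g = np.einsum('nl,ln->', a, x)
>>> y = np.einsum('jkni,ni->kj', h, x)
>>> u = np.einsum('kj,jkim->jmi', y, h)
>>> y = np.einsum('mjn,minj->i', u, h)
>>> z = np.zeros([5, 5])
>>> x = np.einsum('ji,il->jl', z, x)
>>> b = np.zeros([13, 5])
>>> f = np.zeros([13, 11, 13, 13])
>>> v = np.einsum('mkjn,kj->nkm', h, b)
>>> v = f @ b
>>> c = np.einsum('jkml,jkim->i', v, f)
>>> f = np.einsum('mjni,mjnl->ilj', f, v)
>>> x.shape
(5, 31)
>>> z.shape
(5, 5)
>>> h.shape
(7, 13, 5, 31)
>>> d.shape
(5, 13, 31, 5)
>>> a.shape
(31, 5)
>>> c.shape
(13,)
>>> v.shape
(13, 11, 13, 5)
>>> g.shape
()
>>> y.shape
(13,)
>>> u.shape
(7, 31, 5)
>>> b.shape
(13, 5)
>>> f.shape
(13, 5, 11)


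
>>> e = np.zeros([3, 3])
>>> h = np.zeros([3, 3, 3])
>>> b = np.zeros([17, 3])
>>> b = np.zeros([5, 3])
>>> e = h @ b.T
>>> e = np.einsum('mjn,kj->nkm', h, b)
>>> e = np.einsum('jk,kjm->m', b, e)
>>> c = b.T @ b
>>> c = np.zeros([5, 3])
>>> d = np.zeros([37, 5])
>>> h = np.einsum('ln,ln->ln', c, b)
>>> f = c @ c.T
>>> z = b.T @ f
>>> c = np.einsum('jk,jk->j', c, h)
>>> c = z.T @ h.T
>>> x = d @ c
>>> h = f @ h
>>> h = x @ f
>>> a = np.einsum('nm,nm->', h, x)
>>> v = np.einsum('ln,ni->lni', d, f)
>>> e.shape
(3,)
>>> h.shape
(37, 5)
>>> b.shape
(5, 3)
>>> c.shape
(5, 5)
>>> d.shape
(37, 5)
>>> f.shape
(5, 5)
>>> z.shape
(3, 5)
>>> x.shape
(37, 5)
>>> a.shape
()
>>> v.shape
(37, 5, 5)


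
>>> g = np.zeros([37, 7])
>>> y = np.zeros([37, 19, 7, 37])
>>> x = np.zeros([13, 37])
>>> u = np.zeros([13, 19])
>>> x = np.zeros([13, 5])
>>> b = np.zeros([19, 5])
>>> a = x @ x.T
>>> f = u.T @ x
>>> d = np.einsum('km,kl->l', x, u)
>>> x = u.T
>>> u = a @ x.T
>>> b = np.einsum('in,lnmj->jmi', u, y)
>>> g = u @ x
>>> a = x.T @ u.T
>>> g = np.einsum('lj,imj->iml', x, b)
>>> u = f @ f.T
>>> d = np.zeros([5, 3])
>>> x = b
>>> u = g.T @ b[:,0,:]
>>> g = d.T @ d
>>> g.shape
(3, 3)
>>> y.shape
(37, 19, 7, 37)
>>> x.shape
(37, 7, 13)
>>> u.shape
(19, 7, 13)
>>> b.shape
(37, 7, 13)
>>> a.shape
(13, 13)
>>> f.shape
(19, 5)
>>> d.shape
(5, 3)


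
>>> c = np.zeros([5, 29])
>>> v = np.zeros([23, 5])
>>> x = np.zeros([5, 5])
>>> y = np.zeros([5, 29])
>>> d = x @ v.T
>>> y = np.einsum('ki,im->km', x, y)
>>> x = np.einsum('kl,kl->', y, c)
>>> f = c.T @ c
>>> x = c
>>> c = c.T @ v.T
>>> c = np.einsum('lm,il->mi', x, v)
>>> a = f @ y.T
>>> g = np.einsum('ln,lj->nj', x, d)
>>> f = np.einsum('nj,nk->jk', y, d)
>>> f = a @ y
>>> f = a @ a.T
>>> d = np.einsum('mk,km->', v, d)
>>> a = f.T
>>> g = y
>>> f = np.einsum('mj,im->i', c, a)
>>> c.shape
(29, 23)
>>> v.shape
(23, 5)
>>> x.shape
(5, 29)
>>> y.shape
(5, 29)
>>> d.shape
()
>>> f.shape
(29,)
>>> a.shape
(29, 29)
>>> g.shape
(5, 29)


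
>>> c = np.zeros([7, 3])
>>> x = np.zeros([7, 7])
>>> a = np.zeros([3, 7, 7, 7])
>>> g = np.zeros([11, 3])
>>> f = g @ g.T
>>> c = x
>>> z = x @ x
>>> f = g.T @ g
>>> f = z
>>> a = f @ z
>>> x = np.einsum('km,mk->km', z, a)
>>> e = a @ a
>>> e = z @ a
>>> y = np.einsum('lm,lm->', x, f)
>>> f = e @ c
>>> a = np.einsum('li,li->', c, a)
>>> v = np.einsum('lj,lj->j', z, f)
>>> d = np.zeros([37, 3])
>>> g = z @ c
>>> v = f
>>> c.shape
(7, 7)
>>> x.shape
(7, 7)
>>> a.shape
()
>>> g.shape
(7, 7)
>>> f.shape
(7, 7)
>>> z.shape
(7, 7)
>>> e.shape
(7, 7)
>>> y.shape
()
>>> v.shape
(7, 7)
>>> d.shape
(37, 3)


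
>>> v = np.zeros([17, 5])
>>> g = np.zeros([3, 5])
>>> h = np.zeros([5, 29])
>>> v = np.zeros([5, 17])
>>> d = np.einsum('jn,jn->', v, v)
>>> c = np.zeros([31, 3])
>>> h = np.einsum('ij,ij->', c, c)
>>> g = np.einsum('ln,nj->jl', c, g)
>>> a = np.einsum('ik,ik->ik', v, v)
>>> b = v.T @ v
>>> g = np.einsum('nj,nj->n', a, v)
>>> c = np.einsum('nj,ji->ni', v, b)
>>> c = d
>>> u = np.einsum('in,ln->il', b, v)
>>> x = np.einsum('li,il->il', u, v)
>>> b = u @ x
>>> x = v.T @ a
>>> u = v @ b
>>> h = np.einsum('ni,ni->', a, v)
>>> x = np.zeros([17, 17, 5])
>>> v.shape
(5, 17)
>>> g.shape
(5,)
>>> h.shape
()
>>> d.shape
()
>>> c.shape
()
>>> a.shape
(5, 17)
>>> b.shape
(17, 17)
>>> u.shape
(5, 17)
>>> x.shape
(17, 17, 5)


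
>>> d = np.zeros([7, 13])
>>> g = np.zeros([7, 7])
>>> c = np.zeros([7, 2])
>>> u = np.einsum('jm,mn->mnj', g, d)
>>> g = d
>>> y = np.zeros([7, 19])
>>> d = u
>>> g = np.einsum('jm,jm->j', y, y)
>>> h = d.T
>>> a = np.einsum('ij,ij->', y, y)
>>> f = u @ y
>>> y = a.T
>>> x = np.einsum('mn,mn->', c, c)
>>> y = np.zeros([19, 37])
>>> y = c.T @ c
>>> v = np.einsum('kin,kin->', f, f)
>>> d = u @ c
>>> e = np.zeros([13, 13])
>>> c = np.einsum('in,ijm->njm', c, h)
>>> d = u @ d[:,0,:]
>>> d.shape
(7, 13, 2)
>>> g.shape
(7,)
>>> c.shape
(2, 13, 7)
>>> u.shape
(7, 13, 7)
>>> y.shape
(2, 2)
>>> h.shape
(7, 13, 7)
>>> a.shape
()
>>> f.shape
(7, 13, 19)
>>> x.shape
()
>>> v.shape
()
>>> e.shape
(13, 13)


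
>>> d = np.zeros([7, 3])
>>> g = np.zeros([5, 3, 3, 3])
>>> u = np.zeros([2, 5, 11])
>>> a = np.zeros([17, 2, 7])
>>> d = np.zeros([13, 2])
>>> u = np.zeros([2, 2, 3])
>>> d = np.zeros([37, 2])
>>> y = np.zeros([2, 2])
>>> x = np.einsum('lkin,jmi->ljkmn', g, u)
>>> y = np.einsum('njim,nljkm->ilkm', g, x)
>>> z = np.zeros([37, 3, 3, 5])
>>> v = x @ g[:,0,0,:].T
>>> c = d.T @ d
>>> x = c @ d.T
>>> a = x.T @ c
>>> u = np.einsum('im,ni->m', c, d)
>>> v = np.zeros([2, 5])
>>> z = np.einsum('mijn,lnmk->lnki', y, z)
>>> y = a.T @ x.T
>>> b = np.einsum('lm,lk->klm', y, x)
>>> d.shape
(37, 2)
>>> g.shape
(5, 3, 3, 3)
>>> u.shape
(2,)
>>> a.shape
(37, 2)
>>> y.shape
(2, 2)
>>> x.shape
(2, 37)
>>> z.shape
(37, 3, 5, 2)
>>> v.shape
(2, 5)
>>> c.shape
(2, 2)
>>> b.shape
(37, 2, 2)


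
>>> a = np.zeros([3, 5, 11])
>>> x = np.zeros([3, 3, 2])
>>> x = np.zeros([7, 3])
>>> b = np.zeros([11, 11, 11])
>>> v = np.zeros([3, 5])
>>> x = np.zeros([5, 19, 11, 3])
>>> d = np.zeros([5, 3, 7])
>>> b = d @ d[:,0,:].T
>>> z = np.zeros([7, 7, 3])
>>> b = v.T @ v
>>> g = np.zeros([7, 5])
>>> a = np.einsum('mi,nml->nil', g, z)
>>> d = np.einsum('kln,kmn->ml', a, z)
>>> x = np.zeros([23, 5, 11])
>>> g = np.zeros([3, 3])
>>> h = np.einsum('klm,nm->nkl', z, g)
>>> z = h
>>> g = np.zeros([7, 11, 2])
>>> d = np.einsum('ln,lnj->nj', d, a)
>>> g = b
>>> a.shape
(7, 5, 3)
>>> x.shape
(23, 5, 11)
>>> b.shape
(5, 5)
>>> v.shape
(3, 5)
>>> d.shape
(5, 3)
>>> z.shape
(3, 7, 7)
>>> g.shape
(5, 5)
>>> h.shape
(3, 7, 7)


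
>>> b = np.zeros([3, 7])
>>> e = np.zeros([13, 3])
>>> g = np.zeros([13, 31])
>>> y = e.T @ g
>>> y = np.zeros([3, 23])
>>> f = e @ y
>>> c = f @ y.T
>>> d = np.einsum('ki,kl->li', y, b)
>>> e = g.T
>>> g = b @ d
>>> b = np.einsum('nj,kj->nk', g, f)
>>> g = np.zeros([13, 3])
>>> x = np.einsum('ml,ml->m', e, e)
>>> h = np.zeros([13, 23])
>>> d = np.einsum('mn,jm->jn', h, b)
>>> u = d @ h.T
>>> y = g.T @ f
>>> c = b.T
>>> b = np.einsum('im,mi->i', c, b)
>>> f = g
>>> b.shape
(13,)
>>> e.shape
(31, 13)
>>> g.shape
(13, 3)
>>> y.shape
(3, 23)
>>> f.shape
(13, 3)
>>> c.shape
(13, 3)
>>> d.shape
(3, 23)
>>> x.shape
(31,)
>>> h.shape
(13, 23)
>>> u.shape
(3, 13)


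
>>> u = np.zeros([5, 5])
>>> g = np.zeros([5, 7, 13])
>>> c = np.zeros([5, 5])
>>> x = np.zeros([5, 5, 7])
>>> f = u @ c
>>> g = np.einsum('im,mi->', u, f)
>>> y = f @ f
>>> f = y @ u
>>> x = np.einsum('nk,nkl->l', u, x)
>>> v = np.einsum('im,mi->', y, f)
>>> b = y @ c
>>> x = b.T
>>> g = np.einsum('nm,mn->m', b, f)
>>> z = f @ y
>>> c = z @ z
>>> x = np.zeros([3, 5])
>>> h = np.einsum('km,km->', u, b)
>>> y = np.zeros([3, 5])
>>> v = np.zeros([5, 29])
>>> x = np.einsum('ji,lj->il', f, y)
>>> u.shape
(5, 5)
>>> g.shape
(5,)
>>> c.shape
(5, 5)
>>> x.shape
(5, 3)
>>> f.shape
(5, 5)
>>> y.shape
(3, 5)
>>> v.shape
(5, 29)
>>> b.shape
(5, 5)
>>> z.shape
(5, 5)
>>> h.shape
()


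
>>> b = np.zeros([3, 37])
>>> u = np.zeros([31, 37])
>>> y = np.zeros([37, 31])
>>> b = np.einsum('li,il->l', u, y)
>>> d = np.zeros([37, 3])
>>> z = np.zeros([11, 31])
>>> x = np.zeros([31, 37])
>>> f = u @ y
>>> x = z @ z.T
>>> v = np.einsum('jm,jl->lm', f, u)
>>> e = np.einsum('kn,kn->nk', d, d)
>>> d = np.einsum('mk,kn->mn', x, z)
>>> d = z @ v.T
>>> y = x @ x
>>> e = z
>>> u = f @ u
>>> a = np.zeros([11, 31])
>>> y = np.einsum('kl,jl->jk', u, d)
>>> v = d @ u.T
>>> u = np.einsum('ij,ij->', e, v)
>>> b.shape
(31,)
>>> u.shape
()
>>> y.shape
(11, 31)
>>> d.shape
(11, 37)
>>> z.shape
(11, 31)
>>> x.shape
(11, 11)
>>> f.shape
(31, 31)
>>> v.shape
(11, 31)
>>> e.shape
(11, 31)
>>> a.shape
(11, 31)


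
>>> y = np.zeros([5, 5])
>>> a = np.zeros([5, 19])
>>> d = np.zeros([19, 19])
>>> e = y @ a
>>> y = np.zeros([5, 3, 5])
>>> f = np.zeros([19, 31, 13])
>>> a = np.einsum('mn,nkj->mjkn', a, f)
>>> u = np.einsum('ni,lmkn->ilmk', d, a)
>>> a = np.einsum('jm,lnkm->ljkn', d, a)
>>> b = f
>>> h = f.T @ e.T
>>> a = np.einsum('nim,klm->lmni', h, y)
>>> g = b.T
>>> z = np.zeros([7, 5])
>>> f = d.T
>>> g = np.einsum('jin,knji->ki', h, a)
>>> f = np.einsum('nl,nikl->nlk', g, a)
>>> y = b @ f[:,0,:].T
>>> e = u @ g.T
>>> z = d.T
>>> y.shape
(19, 31, 3)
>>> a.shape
(3, 5, 13, 31)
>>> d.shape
(19, 19)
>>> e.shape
(19, 5, 13, 3)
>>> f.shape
(3, 31, 13)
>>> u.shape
(19, 5, 13, 31)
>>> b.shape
(19, 31, 13)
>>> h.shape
(13, 31, 5)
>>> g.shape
(3, 31)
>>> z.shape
(19, 19)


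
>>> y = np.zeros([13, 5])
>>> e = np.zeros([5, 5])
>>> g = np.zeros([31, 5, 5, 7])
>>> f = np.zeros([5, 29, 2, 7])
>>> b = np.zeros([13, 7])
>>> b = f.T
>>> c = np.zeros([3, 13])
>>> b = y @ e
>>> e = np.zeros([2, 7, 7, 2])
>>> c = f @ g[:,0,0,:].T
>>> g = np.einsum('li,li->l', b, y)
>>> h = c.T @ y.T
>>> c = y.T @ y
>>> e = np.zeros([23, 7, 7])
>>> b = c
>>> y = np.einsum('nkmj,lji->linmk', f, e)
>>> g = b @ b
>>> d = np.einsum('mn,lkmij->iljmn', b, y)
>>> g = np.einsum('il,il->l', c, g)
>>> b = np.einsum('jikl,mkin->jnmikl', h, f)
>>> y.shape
(23, 7, 5, 2, 29)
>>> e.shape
(23, 7, 7)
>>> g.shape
(5,)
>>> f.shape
(5, 29, 2, 7)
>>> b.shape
(31, 7, 5, 2, 29, 13)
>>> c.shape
(5, 5)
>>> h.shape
(31, 2, 29, 13)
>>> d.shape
(2, 23, 29, 5, 5)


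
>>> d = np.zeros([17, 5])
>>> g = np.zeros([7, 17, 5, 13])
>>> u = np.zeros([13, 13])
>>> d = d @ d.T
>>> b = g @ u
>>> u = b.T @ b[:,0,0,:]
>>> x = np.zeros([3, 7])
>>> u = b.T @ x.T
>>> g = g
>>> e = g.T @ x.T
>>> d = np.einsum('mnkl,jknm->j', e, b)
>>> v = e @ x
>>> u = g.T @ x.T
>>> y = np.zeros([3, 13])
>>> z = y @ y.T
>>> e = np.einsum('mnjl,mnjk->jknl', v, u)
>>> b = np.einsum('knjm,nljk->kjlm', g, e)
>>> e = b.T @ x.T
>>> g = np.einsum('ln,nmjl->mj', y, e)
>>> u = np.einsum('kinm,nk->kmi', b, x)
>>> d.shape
(7,)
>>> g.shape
(3, 5)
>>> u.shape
(7, 13, 5)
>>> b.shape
(7, 5, 3, 13)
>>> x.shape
(3, 7)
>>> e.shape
(13, 3, 5, 3)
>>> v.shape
(13, 5, 17, 7)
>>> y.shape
(3, 13)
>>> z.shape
(3, 3)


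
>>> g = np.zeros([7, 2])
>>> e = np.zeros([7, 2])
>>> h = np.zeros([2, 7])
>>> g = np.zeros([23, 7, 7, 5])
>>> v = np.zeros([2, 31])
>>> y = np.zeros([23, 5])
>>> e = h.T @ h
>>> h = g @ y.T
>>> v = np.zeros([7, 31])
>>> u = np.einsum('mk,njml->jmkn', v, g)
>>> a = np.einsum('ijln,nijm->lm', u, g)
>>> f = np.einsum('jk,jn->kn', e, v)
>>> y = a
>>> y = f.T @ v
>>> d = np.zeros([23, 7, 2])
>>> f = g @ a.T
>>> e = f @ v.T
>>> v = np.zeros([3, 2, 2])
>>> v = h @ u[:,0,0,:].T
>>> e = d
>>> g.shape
(23, 7, 7, 5)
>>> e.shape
(23, 7, 2)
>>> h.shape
(23, 7, 7, 23)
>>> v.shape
(23, 7, 7, 7)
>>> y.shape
(31, 31)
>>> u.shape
(7, 7, 31, 23)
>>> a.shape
(31, 5)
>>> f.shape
(23, 7, 7, 31)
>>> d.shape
(23, 7, 2)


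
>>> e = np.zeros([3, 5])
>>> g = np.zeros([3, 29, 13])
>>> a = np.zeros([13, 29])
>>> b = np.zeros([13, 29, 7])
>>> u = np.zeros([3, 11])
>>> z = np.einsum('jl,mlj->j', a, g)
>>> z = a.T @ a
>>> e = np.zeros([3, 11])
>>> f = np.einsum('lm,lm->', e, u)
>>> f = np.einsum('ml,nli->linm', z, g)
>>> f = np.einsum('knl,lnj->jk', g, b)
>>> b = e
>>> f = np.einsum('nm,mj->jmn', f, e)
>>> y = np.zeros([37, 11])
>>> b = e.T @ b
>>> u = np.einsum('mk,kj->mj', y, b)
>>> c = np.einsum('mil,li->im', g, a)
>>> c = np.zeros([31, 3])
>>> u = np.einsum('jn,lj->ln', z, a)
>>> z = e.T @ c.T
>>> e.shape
(3, 11)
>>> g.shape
(3, 29, 13)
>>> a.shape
(13, 29)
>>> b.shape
(11, 11)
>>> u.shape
(13, 29)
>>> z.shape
(11, 31)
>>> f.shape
(11, 3, 7)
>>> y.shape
(37, 11)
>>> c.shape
(31, 3)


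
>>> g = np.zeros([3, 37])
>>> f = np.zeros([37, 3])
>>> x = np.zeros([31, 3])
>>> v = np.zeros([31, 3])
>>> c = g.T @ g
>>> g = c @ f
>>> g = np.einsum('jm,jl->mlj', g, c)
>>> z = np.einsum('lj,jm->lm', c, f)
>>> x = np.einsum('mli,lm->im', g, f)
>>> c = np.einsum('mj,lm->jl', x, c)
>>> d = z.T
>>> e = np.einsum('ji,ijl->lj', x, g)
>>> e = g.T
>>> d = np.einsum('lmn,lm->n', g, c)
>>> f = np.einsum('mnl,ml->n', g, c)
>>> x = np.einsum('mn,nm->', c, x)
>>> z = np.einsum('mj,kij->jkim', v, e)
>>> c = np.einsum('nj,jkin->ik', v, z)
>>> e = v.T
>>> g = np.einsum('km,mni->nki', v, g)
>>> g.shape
(37, 31, 37)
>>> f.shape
(37,)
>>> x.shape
()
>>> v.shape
(31, 3)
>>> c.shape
(37, 37)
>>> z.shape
(3, 37, 37, 31)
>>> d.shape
(37,)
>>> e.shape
(3, 31)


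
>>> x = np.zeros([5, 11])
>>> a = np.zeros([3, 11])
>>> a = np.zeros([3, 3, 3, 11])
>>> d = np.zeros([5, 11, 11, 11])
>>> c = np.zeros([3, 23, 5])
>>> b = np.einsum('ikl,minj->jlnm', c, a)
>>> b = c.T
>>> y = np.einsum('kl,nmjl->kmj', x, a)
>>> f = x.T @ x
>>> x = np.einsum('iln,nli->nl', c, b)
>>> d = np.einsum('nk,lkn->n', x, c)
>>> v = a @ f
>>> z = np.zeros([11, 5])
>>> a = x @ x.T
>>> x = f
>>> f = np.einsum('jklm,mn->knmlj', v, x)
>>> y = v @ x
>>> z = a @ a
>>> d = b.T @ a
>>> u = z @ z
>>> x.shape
(11, 11)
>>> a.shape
(5, 5)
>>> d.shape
(3, 23, 5)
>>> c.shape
(3, 23, 5)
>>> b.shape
(5, 23, 3)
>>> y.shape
(3, 3, 3, 11)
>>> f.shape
(3, 11, 11, 3, 3)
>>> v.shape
(3, 3, 3, 11)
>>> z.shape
(5, 5)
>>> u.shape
(5, 5)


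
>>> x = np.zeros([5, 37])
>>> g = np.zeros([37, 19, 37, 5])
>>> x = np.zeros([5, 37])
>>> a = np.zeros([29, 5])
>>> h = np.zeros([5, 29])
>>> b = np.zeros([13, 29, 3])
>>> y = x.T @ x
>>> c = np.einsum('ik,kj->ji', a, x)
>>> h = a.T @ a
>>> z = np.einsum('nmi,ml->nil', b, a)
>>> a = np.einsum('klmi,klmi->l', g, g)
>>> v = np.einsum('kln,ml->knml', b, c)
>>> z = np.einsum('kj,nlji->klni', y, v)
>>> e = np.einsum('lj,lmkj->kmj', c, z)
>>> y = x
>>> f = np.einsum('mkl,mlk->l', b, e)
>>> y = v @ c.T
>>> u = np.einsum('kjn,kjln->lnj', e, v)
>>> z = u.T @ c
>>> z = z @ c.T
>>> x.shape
(5, 37)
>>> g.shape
(37, 19, 37, 5)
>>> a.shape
(19,)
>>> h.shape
(5, 5)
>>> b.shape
(13, 29, 3)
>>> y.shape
(13, 3, 37, 37)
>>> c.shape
(37, 29)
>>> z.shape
(3, 29, 37)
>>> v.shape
(13, 3, 37, 29)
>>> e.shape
(13, 3, 29)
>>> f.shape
(3,)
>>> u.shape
(37, 29, 3)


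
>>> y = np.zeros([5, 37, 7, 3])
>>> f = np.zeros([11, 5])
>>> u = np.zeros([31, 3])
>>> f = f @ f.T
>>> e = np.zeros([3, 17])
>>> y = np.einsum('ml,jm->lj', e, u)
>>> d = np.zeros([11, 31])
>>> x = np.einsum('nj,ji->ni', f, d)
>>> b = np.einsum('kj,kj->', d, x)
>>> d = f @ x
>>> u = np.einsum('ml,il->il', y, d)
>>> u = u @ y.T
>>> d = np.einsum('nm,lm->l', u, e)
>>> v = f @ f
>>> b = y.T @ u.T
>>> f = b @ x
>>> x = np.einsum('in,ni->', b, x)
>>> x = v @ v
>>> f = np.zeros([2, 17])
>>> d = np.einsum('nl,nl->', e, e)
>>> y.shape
(17, 31)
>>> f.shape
(2, 17)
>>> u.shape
(11, 17)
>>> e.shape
(3, 17)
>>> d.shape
()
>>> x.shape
(11, 11)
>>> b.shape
(31, 11)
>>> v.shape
(11, 11)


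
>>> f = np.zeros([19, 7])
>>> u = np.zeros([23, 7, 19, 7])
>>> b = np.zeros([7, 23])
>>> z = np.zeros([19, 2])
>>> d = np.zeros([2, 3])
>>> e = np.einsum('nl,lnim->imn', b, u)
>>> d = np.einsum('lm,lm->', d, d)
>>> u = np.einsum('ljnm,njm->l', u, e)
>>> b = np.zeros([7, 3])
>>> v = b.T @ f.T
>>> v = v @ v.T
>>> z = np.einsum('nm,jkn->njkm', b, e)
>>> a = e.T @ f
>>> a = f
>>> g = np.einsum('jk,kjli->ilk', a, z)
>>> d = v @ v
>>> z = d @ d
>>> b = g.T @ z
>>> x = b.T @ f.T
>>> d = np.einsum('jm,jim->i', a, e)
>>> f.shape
(19, 7)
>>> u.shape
(23,)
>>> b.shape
(7, 7, 3)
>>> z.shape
(3, 3)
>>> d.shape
(7,)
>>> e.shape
(19, 7, 7)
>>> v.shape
(3, 3)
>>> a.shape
(19, 7)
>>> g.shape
(3, 7, 7)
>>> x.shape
(3, 7, 19)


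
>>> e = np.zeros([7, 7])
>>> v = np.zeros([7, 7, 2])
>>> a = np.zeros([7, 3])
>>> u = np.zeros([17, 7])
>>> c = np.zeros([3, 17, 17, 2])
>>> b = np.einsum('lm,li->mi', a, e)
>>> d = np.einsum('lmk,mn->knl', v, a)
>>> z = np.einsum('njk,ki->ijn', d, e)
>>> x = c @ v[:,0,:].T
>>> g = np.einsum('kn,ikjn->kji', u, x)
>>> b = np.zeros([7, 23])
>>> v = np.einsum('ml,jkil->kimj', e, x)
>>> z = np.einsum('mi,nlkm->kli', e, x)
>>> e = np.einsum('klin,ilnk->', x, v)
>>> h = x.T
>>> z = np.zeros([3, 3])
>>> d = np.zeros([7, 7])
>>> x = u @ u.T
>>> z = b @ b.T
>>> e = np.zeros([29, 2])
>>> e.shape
(29, 2)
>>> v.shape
(17, 17, 7, 3)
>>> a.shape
(7, 3)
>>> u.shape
(17, 7)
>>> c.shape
(3, 17, 17, 2)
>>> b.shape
(7, 23)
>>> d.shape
(7, 7)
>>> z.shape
(7, 7)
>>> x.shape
(17, 17)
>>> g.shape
(17, 17, 3)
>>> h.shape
(7, 17, 17, 3)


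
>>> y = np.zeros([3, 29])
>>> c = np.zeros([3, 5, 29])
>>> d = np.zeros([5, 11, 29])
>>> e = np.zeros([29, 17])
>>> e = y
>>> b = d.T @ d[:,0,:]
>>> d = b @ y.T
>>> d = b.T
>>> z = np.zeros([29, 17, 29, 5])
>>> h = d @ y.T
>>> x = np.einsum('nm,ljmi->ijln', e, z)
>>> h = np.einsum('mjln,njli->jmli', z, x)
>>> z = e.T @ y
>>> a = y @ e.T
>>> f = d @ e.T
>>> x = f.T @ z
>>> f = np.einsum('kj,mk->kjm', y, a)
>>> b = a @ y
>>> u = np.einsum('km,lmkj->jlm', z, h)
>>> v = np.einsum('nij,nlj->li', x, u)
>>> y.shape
(3, 29)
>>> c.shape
(3, 5, 29)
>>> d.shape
(29, 11, 29)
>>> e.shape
(3, 29)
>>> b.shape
(3, 29)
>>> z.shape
(29, 29)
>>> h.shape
(17, 29, 29, 3)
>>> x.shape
(3, 11, 29)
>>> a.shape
(3, 3)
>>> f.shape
(3, 29, 3)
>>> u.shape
(3, 17, 29)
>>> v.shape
(17, 11)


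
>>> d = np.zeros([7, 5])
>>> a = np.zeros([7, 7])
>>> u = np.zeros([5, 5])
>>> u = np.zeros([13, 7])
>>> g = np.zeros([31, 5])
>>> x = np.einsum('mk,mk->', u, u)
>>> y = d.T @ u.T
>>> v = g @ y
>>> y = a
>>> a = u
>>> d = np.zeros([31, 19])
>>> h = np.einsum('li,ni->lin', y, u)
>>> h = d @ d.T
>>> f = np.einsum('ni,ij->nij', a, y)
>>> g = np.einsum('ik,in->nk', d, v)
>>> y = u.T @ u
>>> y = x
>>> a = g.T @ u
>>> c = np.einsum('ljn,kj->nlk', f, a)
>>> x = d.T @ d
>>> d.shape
(31, 19)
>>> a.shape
(19, 7)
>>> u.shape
(13, 7)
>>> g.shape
(13, 19)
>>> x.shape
(19, 19)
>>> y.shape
()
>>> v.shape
(31, 13)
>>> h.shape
(31, 31)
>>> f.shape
(13, 7, 7)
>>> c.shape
(7, 13, 19)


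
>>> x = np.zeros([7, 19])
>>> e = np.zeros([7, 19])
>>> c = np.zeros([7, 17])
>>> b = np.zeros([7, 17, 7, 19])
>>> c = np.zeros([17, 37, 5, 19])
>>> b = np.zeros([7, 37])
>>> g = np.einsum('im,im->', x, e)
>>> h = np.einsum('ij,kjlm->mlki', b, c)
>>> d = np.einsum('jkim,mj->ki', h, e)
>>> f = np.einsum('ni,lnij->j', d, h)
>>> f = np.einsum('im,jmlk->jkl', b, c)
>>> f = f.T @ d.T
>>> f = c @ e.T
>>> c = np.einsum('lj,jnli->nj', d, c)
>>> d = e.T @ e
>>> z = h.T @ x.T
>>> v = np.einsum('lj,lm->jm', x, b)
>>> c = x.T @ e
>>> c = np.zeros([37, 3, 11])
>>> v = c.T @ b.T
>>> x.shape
(7, 19)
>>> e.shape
(7, 19)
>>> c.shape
(37, 3, 11)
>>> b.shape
(7, 37)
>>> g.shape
()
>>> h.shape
(19, 5, 17, 7)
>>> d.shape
(19, 19)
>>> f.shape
(17, 37, 5, 7)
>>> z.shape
(7, 17, 5, 7)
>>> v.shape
(11, 3, 7)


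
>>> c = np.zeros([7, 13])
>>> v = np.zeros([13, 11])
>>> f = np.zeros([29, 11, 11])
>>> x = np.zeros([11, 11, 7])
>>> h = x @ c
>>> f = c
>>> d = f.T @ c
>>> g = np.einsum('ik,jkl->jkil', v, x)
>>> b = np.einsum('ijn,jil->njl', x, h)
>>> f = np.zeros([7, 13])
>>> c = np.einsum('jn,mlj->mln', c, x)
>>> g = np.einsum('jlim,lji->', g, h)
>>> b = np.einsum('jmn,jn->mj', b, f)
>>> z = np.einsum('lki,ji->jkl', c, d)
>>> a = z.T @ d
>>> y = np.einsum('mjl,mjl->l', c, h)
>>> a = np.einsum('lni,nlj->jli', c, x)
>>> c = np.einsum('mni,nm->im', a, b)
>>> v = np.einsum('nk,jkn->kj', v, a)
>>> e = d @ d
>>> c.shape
(13, 7)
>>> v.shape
(11, 7)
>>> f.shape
(7, 13)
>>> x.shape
(11, 11, 7)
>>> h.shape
(11, 11, 13)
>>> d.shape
(13, 13)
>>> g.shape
()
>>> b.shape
(11, 7)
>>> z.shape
(13, 11, 11)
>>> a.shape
(7, 11, 13)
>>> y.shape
(13,)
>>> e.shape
(13, 13)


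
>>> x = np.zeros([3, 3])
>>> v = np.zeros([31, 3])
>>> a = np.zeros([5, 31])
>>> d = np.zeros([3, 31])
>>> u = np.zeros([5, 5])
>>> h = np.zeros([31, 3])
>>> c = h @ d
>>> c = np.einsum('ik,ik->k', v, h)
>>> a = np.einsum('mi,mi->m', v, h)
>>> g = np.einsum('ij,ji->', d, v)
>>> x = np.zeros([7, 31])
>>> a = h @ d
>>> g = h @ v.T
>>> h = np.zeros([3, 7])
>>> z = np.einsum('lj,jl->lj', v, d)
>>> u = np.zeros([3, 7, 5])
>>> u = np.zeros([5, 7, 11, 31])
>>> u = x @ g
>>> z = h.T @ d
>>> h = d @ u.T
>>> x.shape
(7, 31)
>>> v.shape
(31, 3)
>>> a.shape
(31, 31)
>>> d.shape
(3, 31)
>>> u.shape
(7, 31)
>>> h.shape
(3, 7)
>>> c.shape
(3,)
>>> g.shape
(31, 31)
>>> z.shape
(7, 31)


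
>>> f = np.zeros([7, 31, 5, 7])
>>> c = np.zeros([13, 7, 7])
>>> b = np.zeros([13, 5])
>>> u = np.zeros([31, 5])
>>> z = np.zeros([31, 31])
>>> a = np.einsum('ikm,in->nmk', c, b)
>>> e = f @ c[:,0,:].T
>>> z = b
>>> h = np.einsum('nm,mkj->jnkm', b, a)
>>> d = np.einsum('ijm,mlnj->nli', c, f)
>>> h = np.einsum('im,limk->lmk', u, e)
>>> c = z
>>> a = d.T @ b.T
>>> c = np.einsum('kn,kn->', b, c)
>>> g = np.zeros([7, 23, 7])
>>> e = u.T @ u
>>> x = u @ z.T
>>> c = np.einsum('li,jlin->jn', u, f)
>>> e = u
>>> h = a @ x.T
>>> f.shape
(7, 31, 5, 7)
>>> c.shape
(7, 7)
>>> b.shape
(13, 5)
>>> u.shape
(31, 5)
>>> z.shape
(13, 5)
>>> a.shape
(13, 31, 13)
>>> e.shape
(31, 5)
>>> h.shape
(13, 31, 31)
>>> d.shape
(5, 31, 13)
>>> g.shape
(7, 23, 7)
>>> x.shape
(31, 13)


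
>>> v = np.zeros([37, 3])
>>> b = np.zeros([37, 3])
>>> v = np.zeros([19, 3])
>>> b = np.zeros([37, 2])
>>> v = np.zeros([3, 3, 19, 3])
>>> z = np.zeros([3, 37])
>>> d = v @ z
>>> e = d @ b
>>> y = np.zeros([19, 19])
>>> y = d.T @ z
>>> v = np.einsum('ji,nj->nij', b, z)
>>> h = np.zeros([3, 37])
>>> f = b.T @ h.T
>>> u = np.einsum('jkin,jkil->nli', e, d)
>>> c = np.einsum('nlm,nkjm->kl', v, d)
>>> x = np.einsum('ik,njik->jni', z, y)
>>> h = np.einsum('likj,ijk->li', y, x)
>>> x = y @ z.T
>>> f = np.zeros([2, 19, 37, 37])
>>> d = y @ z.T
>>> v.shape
(3, 2, 37)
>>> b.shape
(37, 2)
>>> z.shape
(3, 37)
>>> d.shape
(37, 19, 3, 3)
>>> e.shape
(3, 3, 19, 2)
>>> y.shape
(37, 19, 3, 37)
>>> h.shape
(37, 19)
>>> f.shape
(2, 19, 37, 37)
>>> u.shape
(2, 37, 19)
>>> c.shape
(3, 2)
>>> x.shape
(37, 19, 3, 3)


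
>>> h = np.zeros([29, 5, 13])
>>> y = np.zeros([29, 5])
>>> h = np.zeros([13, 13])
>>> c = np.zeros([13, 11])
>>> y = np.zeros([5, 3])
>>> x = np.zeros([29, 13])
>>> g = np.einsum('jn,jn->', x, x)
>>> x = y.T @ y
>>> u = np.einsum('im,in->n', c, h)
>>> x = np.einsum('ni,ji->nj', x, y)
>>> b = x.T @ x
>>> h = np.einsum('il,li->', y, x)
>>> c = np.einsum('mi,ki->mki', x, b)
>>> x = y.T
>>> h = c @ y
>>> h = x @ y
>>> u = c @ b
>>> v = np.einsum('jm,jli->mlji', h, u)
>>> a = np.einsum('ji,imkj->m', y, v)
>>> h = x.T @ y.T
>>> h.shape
(5, 5)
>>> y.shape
(5, 3)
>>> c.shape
(3, 5, 5)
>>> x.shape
(3, 5)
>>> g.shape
()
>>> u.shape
(3, 5, 5)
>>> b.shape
(5, 5)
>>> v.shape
(3, 5, 3, 5)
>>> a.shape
(5,)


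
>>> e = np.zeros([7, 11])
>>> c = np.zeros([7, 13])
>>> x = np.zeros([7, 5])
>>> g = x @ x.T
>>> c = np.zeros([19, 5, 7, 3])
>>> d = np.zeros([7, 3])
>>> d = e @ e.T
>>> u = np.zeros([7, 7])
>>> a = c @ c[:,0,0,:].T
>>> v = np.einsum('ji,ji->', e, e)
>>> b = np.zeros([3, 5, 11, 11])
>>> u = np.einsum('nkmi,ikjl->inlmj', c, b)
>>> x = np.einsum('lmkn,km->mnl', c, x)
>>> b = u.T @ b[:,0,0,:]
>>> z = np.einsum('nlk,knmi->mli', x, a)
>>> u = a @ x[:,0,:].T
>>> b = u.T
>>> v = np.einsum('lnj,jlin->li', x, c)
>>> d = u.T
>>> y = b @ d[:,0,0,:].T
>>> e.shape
(7, 11)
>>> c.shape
(19, 5, 7, 3)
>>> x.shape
(5, 3, 19)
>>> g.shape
(7, 7)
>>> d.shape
(5, 7, 5, 19)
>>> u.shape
(19, 5, 7, 5)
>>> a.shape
(19, 5, 7, 19)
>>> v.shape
(5, 7)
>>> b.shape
(5, 7, 5, 19)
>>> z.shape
(7, 3, 19)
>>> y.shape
(5, 7, 5, 5)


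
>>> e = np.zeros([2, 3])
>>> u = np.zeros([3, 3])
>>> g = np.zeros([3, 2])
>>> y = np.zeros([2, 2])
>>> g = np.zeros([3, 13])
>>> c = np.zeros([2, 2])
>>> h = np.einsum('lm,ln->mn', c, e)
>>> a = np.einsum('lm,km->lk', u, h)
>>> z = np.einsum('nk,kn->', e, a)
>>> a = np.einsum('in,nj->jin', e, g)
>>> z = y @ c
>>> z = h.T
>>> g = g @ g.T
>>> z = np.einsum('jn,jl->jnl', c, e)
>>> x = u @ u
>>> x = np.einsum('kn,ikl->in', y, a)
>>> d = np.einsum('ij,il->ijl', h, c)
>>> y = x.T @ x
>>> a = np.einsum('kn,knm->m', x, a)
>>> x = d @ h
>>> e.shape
(2, 3)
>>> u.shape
(3, 3)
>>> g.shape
(3, 3)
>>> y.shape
(2, 2)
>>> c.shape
(2, 2)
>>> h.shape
(2, 3)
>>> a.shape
(3,)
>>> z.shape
(2, 2, 3)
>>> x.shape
(2, 3, 3)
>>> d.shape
(2, 3, 2)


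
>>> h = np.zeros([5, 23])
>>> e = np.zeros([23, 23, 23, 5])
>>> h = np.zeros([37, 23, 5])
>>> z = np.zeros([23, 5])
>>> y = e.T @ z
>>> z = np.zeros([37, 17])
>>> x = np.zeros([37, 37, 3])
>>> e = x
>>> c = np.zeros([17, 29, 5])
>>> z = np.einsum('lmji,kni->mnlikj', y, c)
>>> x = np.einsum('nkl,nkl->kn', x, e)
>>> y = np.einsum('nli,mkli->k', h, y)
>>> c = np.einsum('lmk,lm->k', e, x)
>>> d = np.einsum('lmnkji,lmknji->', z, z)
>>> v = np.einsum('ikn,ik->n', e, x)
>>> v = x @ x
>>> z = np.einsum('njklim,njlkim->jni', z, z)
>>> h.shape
(37, 23, 5)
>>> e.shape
(37, 37, 3)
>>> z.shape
(29, 23, 17)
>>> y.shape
(23,)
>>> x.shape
(37, 37)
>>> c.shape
(3,)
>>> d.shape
()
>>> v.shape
(37, 37)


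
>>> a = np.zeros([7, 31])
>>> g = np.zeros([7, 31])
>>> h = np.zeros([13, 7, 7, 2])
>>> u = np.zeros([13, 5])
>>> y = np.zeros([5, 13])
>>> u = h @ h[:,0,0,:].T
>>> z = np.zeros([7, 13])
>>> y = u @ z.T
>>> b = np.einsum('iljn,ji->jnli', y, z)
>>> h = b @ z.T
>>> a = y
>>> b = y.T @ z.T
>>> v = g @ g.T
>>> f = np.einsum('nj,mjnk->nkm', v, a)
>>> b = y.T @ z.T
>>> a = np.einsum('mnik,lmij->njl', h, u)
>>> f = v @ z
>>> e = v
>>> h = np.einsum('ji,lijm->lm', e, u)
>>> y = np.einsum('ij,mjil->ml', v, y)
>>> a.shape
(7, 13, 13)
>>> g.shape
(7, 31)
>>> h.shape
(13, 13)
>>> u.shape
(13, 7, 7, 13)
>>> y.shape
(13, 7)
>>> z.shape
(7, 13)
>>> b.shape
(7, 7, 7, 7)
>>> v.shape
(7, 7)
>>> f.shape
(7, 13)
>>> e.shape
(7, 7)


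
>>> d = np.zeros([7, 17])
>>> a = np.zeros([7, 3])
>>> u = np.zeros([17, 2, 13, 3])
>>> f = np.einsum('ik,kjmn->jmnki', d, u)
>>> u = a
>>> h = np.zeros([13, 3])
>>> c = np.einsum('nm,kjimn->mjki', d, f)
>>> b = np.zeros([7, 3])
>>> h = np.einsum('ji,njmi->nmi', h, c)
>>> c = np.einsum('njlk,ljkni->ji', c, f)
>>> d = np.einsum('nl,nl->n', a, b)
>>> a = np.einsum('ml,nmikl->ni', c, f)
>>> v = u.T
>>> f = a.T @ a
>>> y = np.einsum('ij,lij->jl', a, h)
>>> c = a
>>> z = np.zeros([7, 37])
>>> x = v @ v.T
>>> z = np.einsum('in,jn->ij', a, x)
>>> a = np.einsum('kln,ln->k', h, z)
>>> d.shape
(7,)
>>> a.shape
(17,)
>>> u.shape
(7, 3)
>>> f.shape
(3, 3)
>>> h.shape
(17, 2, 3)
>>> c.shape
(2, 3)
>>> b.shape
(7, 3)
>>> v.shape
(3, 7)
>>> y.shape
(3, 17)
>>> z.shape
(2, 3)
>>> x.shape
(3, 3)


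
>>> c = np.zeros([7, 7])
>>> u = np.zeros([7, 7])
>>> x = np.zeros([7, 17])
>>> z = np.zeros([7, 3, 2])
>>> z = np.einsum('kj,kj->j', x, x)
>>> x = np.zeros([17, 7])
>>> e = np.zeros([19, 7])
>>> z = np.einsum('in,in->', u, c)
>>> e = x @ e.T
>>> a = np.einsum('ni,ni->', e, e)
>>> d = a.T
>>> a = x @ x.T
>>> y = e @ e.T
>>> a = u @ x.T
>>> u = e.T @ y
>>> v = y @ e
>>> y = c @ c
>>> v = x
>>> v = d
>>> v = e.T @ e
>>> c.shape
(7, 7)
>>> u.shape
(19, 17)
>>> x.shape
(17, 7)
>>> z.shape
()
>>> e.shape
(17, 19)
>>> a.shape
(7, 17)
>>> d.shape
()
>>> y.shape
(7, 7)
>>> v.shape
(19, 19)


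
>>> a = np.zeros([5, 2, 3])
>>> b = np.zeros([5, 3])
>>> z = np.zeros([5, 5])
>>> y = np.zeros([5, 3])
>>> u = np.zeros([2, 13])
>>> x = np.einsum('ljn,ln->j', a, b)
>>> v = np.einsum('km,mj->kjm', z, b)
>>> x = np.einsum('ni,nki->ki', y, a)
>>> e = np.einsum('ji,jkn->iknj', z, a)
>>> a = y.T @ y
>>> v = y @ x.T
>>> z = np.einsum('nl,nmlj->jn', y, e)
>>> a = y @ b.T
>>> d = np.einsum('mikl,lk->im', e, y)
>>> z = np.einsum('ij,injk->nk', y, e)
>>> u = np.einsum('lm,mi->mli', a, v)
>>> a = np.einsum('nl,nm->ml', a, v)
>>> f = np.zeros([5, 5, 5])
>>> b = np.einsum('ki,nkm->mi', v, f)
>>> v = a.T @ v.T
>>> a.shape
(2, 5)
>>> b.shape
(5, 2)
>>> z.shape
(2, 5)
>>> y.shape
(5, 3)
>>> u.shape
(5, 5, 2)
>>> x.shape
(2, 3)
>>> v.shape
(5, 5)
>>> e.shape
(5, 2, 3, 5)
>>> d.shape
(2, 5)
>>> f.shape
(5, 5, 5)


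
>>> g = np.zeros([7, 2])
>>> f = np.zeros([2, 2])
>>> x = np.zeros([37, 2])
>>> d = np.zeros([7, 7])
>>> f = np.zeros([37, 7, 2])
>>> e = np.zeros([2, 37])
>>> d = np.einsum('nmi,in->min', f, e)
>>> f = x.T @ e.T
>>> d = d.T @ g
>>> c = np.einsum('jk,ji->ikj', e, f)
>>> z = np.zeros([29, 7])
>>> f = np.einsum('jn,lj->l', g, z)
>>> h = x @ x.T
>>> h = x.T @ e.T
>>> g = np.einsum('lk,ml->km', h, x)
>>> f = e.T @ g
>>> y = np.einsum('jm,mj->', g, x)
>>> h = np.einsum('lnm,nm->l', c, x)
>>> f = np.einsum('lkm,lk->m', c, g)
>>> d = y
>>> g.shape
(2, 37)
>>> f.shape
(2,)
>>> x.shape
(37, 2)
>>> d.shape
()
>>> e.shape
(2, 37)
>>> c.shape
(2, 37, 2)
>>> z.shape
(29, 7)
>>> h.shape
(2,)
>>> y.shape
()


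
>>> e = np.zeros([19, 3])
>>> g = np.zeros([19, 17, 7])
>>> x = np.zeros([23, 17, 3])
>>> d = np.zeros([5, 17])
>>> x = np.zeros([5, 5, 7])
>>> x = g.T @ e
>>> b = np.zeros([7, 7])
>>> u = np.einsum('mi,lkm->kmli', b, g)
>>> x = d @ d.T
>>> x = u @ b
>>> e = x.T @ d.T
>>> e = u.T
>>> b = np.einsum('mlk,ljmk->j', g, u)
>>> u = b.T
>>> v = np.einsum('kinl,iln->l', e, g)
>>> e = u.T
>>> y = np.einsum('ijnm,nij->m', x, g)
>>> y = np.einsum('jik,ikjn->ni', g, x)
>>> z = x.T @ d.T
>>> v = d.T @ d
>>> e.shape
(7,)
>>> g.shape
(19, 17, 7)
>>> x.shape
(17, 7, 19, 7)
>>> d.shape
(5, 17)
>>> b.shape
(7,)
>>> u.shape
(7,)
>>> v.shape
(17, 17)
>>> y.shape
(7, 17)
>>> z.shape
(7, 19, 7, 5)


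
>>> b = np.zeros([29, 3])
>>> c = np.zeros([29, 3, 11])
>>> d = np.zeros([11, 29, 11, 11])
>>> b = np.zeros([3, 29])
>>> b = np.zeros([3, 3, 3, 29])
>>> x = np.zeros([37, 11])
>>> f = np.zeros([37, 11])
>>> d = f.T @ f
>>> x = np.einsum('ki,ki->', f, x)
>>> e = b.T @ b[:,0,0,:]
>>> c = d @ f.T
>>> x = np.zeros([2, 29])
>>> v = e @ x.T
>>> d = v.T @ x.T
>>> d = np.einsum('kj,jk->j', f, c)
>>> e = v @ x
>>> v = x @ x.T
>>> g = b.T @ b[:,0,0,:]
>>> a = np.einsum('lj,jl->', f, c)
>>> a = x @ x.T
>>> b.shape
(3, 3, 3, 29)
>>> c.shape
(11, 37)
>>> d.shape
(11,)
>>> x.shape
(2, 29)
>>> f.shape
(37, 11)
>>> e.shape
(29, 3, 3, 29)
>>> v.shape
(2, 2)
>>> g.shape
(29, 3, 3, 29)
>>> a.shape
(2, 2)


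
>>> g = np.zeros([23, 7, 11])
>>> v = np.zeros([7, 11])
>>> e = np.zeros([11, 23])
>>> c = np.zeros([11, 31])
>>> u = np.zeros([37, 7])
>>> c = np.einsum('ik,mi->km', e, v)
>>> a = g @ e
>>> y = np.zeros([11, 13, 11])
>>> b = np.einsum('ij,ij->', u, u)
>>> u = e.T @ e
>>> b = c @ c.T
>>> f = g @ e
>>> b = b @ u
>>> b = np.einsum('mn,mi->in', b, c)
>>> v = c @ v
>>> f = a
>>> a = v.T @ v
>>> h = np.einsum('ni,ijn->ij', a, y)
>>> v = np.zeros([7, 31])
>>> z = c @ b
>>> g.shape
(23, 7, 11)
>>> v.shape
(7, 31)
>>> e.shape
(11, 23)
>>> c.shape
(23, 7)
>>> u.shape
(23, 23)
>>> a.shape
(11, 11)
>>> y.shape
(11, 13, 11)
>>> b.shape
(7, 23)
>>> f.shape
(23, 7, 23)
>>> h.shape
(11, 13)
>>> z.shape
(23, 23)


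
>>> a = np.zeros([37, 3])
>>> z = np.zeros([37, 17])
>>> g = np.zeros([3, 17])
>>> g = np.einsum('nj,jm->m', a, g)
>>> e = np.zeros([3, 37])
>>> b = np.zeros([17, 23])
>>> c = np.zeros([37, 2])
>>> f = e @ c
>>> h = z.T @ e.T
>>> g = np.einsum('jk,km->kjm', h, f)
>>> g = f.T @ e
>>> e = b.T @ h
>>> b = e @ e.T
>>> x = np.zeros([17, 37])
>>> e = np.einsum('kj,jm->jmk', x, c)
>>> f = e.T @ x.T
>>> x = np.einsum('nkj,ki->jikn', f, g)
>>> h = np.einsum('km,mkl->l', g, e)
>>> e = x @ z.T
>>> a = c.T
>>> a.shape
(2, 37)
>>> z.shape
(37, 17)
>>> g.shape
(2, 37)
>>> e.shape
(17, 37, 2, 37)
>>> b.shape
(23, 23)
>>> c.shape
(37, 2)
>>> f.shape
(17, 2, 17)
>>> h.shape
(17,)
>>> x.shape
(17, 37, 2, 17)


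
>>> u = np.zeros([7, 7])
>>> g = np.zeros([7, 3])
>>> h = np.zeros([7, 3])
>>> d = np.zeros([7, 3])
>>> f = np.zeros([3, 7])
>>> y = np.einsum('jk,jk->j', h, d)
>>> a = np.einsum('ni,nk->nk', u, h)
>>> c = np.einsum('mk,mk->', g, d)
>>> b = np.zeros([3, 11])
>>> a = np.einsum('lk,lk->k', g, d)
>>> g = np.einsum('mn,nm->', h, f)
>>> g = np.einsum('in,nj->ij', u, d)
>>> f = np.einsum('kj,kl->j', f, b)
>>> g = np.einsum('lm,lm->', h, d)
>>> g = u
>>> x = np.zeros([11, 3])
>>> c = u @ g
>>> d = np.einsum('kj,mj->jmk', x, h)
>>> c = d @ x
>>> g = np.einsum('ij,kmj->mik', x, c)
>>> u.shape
(7, 7)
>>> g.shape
(7, 11, 3)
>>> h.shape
(7, 3)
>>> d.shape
(3, 7, 11)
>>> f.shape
(7,)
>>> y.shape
(7,)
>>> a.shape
(3,)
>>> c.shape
(3, 7, 3)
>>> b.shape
(3, 11)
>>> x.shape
(11, 3)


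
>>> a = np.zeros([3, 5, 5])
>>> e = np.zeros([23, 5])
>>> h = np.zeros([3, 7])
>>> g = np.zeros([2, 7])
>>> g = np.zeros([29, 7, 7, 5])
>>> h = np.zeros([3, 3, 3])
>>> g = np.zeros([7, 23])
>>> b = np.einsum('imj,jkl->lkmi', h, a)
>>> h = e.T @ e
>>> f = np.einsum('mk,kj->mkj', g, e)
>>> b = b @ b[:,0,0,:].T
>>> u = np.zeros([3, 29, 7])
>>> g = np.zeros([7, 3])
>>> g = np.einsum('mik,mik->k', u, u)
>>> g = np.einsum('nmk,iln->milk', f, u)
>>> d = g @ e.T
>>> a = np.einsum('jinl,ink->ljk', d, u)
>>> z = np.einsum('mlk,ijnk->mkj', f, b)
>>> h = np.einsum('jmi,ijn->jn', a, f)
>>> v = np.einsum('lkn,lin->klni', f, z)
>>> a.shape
(23, 23, 7)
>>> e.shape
(23, 5)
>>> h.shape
(23, 5)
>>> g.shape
(23, 3, 29, 5)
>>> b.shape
(5, 5, 3, 5)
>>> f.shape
(7, 23, 5)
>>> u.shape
(3, 29, 7)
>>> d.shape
(23, 3, 29, 23)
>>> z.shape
(7, 5, 5)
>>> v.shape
(23, 7, 5, 5)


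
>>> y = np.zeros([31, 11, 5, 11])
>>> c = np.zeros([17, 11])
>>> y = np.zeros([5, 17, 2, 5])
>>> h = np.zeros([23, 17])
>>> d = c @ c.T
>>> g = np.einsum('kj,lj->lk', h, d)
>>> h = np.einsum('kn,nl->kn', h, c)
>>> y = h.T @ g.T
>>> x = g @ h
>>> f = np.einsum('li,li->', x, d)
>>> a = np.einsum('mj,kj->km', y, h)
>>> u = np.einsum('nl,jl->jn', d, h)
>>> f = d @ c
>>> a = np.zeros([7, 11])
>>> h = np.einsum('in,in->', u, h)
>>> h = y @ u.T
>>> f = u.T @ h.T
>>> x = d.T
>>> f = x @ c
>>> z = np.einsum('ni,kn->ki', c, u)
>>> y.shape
(17, 17)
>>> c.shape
(17, 11)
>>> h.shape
(17, 23)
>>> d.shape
(17, 17)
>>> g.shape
(17, 23)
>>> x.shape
(17, 17)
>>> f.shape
(17, 11)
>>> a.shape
(7, 11)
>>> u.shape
(23, 17)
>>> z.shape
(23, 11)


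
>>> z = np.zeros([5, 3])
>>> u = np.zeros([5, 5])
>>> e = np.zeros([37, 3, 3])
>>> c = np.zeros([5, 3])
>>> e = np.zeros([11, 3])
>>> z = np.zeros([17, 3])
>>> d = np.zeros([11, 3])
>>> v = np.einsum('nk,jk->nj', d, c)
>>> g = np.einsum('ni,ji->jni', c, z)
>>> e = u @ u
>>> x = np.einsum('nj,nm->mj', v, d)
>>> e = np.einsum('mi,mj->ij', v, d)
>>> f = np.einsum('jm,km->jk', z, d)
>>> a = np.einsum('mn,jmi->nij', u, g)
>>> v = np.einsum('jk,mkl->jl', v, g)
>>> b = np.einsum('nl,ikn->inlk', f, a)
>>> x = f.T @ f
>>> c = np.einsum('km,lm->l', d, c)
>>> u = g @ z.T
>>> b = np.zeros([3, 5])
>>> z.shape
(17, 3)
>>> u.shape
(17, 5, 17)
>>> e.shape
(5, 3)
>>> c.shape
(5,)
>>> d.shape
(11, 3)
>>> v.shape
(11, 3)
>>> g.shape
(17, 5, 3)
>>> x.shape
(11, 11)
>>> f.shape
(17, 11)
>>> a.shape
(5, 3, 17)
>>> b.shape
(3, 5)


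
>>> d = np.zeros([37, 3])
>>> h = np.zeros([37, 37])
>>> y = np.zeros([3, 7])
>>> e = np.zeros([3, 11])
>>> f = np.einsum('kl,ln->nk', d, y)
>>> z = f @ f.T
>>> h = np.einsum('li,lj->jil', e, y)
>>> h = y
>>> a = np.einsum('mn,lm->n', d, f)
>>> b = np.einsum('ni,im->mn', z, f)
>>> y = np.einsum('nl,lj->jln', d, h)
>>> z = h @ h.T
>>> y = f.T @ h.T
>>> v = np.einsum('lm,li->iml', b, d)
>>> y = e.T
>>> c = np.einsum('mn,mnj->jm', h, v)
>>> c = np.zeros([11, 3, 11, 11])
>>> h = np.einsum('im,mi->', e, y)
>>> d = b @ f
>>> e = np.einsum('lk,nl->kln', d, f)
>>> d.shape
(37, 37)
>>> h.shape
()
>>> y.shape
(11, 3)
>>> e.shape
(37, 37, 7)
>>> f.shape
(7, 37)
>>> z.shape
(3, 3)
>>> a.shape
(3,)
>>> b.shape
(37, 7)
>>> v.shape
(3, 7, 37)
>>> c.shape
(11, 3, 11, 11)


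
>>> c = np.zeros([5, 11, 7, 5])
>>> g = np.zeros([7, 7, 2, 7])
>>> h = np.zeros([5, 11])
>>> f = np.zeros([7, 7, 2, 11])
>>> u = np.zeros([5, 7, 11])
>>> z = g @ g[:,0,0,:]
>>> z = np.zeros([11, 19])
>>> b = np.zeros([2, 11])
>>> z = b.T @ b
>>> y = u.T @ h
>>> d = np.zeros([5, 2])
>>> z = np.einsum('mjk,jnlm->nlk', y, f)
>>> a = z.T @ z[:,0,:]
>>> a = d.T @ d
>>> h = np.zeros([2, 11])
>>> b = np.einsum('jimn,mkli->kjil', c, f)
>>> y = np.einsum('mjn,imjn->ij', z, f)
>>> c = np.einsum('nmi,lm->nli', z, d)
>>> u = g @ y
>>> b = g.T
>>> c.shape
(7, 5, 11)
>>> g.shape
(7, 7, 2, 7)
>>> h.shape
(2, 11)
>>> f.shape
(7, 7, 2, 11)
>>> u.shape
(7, 7, 2, 2)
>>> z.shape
(7, 2, 11)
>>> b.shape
(7, 2, 7, 7)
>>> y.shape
(7, 2)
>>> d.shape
(5, 2)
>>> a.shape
(2, 2)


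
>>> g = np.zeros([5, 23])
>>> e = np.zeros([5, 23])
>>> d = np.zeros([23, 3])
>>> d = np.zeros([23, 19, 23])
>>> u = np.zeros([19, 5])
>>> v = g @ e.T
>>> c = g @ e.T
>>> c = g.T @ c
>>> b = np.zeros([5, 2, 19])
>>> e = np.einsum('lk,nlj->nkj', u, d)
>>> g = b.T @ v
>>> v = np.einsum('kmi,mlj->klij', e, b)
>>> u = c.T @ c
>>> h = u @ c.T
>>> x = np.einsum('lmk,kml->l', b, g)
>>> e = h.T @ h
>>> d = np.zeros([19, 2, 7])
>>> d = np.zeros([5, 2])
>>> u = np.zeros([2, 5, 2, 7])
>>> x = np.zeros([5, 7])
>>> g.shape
(19, 2, 5)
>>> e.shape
(23, 23)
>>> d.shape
(5, 2)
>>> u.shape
(2, 5, 2, 7)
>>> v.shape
(23, 2, 23, 19)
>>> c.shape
(23, 5)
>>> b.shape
(5, 2, 19)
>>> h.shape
(5, 23)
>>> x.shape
(5, 7)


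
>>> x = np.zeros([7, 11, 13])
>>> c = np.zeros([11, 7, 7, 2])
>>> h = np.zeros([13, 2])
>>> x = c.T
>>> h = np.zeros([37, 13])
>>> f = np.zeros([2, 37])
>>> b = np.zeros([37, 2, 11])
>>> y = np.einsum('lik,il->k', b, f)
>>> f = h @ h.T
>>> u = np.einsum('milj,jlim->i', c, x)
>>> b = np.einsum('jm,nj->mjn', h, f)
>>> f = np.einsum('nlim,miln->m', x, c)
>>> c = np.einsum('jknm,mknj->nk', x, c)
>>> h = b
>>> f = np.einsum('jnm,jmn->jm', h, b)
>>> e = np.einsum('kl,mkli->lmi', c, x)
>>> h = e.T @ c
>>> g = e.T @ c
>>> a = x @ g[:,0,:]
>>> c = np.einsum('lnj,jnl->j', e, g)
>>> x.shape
(2, 7, 7, 11)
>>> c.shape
(11,)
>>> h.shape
(11, 2, 7)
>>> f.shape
(13, 37)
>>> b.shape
(13, 37, 37)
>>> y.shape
(11,)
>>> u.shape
(7,)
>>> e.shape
(7, 2, 11)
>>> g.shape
(11, 2, 7)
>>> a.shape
(2, 7, 7, 7)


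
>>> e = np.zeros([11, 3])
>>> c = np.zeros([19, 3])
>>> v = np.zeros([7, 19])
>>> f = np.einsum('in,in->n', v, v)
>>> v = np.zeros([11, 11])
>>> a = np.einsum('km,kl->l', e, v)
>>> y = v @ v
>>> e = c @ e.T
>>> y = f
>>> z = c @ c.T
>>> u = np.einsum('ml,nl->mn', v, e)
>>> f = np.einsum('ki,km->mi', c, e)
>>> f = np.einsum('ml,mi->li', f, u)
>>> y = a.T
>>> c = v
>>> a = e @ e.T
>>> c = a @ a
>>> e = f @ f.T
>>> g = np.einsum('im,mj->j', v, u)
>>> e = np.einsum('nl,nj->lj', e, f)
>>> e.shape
(3, 19)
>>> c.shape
(19, 19)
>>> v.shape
(11, 11)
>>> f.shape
(3, 19)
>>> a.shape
(19, 19)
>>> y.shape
(11,)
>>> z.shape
(19, 19)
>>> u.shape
(11, 19)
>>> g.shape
(19,)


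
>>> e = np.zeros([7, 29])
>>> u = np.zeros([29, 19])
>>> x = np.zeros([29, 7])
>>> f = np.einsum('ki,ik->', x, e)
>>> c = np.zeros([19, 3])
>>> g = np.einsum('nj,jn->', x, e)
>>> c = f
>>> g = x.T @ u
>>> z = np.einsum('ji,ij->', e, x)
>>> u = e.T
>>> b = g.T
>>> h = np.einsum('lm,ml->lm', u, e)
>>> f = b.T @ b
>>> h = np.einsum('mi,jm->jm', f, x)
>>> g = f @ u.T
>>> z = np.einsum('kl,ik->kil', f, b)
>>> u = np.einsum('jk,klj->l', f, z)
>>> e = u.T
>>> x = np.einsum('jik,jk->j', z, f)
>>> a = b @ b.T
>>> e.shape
(19,)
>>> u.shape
(19,)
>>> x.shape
(7,)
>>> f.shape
(7, 7)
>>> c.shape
()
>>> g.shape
(7, 29)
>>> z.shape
(7, 19, 7)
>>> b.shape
(19, 7)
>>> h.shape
(29, 7)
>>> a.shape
(19, 19)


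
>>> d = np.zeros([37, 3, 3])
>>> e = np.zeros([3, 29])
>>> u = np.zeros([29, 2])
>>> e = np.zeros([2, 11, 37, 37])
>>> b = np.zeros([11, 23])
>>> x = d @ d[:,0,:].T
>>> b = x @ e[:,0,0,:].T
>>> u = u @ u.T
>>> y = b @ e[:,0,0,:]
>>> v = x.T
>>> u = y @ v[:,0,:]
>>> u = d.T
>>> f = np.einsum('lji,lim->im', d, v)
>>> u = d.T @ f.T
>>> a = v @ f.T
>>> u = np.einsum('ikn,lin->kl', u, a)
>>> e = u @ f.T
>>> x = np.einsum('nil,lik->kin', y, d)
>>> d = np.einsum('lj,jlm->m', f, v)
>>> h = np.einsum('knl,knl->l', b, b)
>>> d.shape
(37,)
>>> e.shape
(3, 3)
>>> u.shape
(3, 37)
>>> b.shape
(37, 3, 2)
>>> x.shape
(3, 3, 37)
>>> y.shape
(37, 3, 37)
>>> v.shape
(37, 3, 37)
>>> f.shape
(3, 37)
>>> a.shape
(37, 3, 3)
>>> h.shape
(2,)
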